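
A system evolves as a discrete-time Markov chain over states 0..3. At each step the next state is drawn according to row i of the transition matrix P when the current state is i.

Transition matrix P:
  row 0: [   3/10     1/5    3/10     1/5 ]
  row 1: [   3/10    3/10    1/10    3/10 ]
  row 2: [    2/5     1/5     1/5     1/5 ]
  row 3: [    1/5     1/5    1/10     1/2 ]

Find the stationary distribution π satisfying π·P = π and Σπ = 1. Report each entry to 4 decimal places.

Balance equations π_j = Σ_i π_i·P[i][j]:
  π_0 = 3/10·π_0 + 3/10·π_1 + 2/5·π_2 + 1/5·π_3
  π_1 = 1/5·π_0 + 3/10·π_1 + 1/5·π_2 + 1/5·π_3
  π_2 = 3/10·π_0 + 1/10·π_1 + 1/5·π_2 + 1/10·π_3
  normalize: π_0 + π_1 + π_2 + π_3 = 1
Solving the linear system gives exactly π = [2/7, 2/9, 11/63, 20/63].

π = [0.2857, 0.2222, 0.1746, 0.3175]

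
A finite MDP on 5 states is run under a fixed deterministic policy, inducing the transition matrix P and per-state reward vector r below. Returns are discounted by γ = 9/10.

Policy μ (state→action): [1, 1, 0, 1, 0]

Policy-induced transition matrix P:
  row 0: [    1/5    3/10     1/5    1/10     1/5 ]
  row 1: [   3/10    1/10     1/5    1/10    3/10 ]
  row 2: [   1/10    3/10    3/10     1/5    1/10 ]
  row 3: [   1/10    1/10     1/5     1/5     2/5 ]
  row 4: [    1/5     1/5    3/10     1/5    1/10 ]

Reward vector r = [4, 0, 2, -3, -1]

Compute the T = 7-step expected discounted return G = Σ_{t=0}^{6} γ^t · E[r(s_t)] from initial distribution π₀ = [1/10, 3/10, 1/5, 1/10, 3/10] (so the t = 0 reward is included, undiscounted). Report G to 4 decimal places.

t=0: π = [0.1000, 0.3000, 0.2000, 0.1000, 0.3000], E[r] = 0.2000, γ^t·E[r] = 0.200000, running G = 0.200000
t=1: π = [0.2000, 0.1900, 0.2500, 0.1600, 0.2000], E[r] = 0.6200, γ^t·E[r] = 0.558000, running G = 0.758000
t=2: π = [0.1780, 0.2100, 0.2450, 0.1610, 0.2060], E[r] = 0.5130, γ^t·E[r] = 0.415530, running G = 1.173530
t=3: π = [0.1804, 0.2052, 0.2451, 0.1612, 0.2081], E[r] = 0.5201, γ^t·E[r] = 0.379153, running G = 1.552683
t=4: π = [0.1799, 0.2059, 0.2453, 0.1614, 0.2074], E[r] = 0.5184, γ^t·E[r] = 0.340148, running G = 1.892831
t=5: π = [0.1799, 0.2058, 0.2453, 0.1614, 0.2076], E[r] = 0.5183, γ^t·E[r] = 0.306080, running G = 2.198911
t=6: π = [0.1799, 0.2058, 0.2453, 0.1614, 0.2076], E[r] = 0.5183, γ^t·E[r] = 0.275471, running G = 2.474382

G = 2.4744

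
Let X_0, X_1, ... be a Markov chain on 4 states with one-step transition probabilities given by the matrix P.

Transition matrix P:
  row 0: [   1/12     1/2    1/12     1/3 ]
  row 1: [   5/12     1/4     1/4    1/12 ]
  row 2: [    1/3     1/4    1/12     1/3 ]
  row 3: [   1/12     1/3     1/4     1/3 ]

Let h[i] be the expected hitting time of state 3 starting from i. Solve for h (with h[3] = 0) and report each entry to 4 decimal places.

First-step conditioning: h[3] = 0; for i ≠ 3, h[i] = 1 + Σ_k P[i][k]·h[k].
  h[0] = 1 + 1/12·h[0] + 1/2·h[1] + 1/12·h[2]
  h[1] = 1 + 5/12·h[0] + 1/4·h[1] + 1/4·h[2]
  h[2] = 1 + 1/3·h[0] + 1/4·h[1] + 1/12·h[2]
Solving the 3×3 linear system over states ≠ 3 gives exactly h = [744/179, 888/179, 708/179, 0] (h[3] = 0 is the target).

h = [4.1564, 4.9609, 3.9553, 0.0000]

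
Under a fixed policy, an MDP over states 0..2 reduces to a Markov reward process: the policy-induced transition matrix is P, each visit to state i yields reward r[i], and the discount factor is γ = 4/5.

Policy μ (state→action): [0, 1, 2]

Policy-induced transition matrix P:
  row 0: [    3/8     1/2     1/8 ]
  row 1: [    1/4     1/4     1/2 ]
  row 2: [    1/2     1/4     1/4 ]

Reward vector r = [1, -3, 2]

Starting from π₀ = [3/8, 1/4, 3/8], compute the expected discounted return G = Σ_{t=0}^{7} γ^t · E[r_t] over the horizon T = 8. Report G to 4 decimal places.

t=0: π = [0.3750, 0.2500, 0.3750], E[r] = 0.3750, γ^t·E[r] = 0.375000, running G = 0.375000
t=1: π = [0.3906, 0.3438, 0.2656], E[r] = -0.1094, γ^t·E[r] = -0.087500, running G = 0.287500
t=2: π = [0.3652, 0.3477, 0.2871], E[r] = -0.1035, γ^t·E[r] = -0.066250, running G = 0.221250
t=3: π = [0.3674, 0.3413, 0.2913], E[r] = -0.0740, γ^t·E[r] = -0.037875, running G = 0.183375
t=4: π = [0.3687, 0.3419, 0.2894], E[r] = -0.0780, γ^t·E[r] = -0.031963, running G = 0.151413
t=5: π = [0.3684, 0.3422, 0.2894], E[r] = -0.0794, γ^t·E[r] = -0.026009, running G = 0.125404
t=6: π = [0.3684, 0.3421, 0.2895], E[r] = -0.0790, γ^t·E[r] = -0.020697, running G = 0.104707
t=7: π = [0.3684, 0.3421, 0.2895], E[r] = -0.0789, γ^t·E[r] = -0.016551, running G = 0.088156

G = 0.0882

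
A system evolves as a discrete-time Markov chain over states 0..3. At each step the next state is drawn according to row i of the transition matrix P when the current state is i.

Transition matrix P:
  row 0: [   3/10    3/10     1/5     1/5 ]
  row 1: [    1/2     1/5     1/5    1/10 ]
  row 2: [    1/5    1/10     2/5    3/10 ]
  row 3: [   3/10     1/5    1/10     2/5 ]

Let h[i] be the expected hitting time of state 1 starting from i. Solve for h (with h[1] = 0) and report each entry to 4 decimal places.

h = [4.3624, 0.0000, 5.5034, 4.7651]

First-step conditioning: h[1] = 0; for i ≠ 1, h[i] = 1 + Σ_k P[i][k]·h[k].
  h[0] = 1 + 3/10·h[0] + 1/5·h[2] + 1/5·h[3]
  h[2] = 1 + 1/5·h[0] + 2/5·h[2] + 3/10·h[3]
  h[3] = 1 + 3/10·h[0] + 1/10·h[2] + 2/5·h[3]
Solving the 3×3 linear system over states ≠ 1 gives exactly h = [650/149, 0, 820/149, 710/149] (h[1] = 0 is the target).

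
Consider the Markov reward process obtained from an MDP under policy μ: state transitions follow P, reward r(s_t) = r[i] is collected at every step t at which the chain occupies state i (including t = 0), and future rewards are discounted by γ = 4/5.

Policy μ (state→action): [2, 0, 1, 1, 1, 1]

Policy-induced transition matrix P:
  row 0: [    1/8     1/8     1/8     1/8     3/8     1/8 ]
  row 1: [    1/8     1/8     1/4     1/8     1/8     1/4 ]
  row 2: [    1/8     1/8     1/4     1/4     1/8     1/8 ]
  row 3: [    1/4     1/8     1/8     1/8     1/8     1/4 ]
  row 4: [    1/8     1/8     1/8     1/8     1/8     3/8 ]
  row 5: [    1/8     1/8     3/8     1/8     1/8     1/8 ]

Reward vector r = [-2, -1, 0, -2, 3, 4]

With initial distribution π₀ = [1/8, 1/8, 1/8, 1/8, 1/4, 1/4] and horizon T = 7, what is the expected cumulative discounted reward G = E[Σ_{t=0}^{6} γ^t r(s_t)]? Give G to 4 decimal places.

t=0: π = [0.1250, 0.1250, 0.1250, 0.1250, 0.2500, 0.2500], E[r] = 1.1250, γ^t·E[r] = 1.125000, running G = 1.125000
t=1: π = [0.1406, 0.1250, 0.2188, 0.1406, 0.1563, 0.2188], E[r] = 0.6563, γ^t·E[r] = 0.525000, running G = 1.650000
t=2: π = [0.1426, 0.1250, 0.2227, 0.1523, 0.1602, 0.1973], E[r] = 0.5547, γ^t·E[r] = 0.355000, running G = 2.005000
t=3: π = [0.1440, 0.1250, 0.2178, 0.1528, 0.1606, 0.1997], E[r] = 0.5620, γ^t·E[r] = 0.287750, running G = 2.292750
t=4: π = [0.1441, 0.1250, 0.2178, 0.1522, 0.1610, 0.1999], E[r] = 0.5649, γ^t·E[r] = 0.231400, running G = 2.524150
t=5: π = [0.1440, 0.1250, 0.2178, 0.1522, 0.1610, 0.1999], E[r] = 0.5652, γ^t·E[r] = 0.185205, running G = 2.709355
t=6: π = [0.1440, 0.1250, 0.2178, 0.1522, 0.1610, 0.1999], E[r] = 0.5651, γ^t·E[r] = 0.148150, running G = 2.857505

G = 2.8575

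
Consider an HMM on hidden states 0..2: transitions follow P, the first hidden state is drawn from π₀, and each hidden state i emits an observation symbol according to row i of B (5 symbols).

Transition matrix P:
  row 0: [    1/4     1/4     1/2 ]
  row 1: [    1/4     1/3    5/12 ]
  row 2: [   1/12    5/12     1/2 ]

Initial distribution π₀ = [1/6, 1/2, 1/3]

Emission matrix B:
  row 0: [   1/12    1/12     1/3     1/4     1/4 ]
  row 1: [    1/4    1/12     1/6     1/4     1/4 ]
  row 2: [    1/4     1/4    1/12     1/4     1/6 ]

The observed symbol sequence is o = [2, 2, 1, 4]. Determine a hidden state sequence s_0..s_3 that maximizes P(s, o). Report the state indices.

path = [1, 0, 2, 1]

t=0: δ = [5.556e-02, 8.333e-02, 2.778e-02]  (obs o_0=2)
t=1: δ = [6.944e-03, 4.630e-03, 2.894e-03]  ψ = [1, 1, 1]  (obs o_1=2)
t=2: δ = [1.447e-04, 1.447e-04, 8.681e-04]  ψ = [0, 0, 0]  (obs o_2=1)
t=3: δ = [1.808e-05, 9.042e-05, 7.234e-05]  ψ = [2, 2, 2]  (obs o_3=4)
backtrack: best end state = 1; path = [1, 0, 2, 1]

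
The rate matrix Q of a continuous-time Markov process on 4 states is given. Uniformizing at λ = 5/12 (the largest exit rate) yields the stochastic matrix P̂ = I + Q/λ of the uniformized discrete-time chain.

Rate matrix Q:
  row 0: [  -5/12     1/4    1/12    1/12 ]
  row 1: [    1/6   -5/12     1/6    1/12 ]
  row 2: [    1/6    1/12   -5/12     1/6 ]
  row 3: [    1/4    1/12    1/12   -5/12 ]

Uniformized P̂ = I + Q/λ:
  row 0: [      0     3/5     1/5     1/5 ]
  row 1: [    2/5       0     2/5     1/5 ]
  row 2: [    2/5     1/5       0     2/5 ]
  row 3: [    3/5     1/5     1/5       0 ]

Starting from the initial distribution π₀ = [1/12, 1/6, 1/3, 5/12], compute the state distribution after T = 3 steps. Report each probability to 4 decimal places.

π = [0.3367, 0.2347, 0.2267, 0.2020]

t=0: π = [0.0833, 0.1667, 0.3333, 0.4167]
t=1: π = [0.4500, 0.2000, 0.1667, 0.1833]
t=2: π = [0.2567, 0.3400, 0.2067, 0.1967]
t=3: π = [0.3367, 0.2347, 0.2267, 0.2020]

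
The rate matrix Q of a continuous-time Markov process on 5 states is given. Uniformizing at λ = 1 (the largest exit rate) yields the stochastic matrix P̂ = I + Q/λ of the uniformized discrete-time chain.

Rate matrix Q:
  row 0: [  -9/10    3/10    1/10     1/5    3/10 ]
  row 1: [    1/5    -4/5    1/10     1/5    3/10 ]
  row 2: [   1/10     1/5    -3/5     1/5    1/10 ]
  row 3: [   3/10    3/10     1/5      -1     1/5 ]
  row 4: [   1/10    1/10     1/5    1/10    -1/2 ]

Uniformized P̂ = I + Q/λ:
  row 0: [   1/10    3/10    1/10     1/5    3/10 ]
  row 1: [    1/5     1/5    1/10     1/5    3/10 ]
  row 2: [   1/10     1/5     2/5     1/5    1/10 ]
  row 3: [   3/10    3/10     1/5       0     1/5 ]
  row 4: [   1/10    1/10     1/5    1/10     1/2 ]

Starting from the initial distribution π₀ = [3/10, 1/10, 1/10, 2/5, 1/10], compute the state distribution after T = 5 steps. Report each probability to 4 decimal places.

t=0: π = [0.3000, 0.1000, 0.1000, 0.4000, 0.1000]
t=1: π = [0.1900, 0.2600, 0.1800, 0.1100, 0.2600]
t=2: π = [0.1480, 0.2040, 0.1910, 0.1520, 0.3050]
t=3: π = [0.1508, 0.1995, 0.2030, 0.1391, 0.3076]
t=4: π = [0.1478, 0.1982, 0.2056, 0.1414, 0.3070]
t=5: π = [0.1481, 0.1982, 0.2065, 0.1410, 0.3061]

π = [0.1481, 0.1982, 0.2065, 0.1410, 0.3061]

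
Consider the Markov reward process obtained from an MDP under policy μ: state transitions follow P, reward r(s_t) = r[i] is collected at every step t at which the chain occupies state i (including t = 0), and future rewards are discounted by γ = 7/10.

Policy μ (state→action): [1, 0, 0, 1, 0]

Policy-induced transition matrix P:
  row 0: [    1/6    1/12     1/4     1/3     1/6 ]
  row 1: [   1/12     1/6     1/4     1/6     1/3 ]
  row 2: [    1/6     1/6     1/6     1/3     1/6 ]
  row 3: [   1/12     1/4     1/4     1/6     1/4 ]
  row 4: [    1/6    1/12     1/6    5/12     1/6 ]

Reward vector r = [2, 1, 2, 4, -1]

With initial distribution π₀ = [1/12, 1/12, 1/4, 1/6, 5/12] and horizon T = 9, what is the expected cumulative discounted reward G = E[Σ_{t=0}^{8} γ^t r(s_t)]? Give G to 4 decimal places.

G = 4.9588

t=0: π = [0.0833, 0.0833, 0.2500, 0.1667, 0.4167], E[r] = 1.0000, γ^t·E[r] = 1.000000, running G = 1.000000
t=1: π = [0.1458, 0.1389, 0.1944, 0.3264, 0.1944], E[r] = 1.9306, γ^t·E[r] = 1.351389, running G = 2.351389
t=2: π = [0.1279, 0.1655, 0.2176, 0.2720, 0.2170], E[r] = 1.7274, γ^t·E[r] = 0.846441, running G = 3.197830
t=3: π = [0.1302, 0.1606, 0.2138, 0.2785, 0.2169], E[r] = 1.7457, γ^t·E[r] = 0.598761, running G = 3.796591
t=4: π = [0.1301, 0.1609, 0.2141, 0.2782, 0.2166], E[r] = 1.7456, γ^t·E[r] = 0.419116, running G = 4.215707
t=5: π = [0.1301, 0.1610, 0.2141, 0.2782, 0.2167], E[r] = 1.7454, γ^t·E[r] = 0.293348, running G = 4.509055
t=6: π = [0.1301, 0.1610, 0.2141, 0.2782, 0.2167], E[r] = 1.7454, γ^t·E[r] = 0.205346, running G = 4.714401
t=7: π = [0.1301, 0.1610, 0.2141, 0.2782, 0.2167], E[r] = 1.7454, γ^t·E[r] = 0.143742, running G = 4.858143
t=8: π = [0.1301, 0.1610, 0.2141, 0.2782, 0.2167], E[r] = 1.7454, γ^t·E[r] = 0.100620, running G = 4.958763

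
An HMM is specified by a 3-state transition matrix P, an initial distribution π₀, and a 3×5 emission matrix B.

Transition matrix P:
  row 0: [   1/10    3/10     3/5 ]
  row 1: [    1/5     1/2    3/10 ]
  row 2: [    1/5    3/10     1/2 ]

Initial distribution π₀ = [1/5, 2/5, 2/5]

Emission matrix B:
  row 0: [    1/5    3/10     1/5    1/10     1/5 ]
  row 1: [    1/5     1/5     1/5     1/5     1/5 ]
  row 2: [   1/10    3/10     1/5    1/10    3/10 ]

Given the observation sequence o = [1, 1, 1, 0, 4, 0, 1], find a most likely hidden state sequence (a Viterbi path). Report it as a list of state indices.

t=0: δ = [6.000e-02, 8.000e-02, 1.200e-01]  (obs o_0=1)
t=1: δ = [7.200e-03, 8.000e-03, 1.800e-02]  ψ = [2, 1, 2]  (obs o_1=1)
t=2: δ = [1.080e-03, 1.080e-03, 2.700e-03]  ψ = [2, 2, 2]  (obs o_2=1)
t=3: δ = [1.080e-04, 1.620e-04, 1.350e-04]  ψ = [2, 2, 2]  (obs o_3=0)
t=4: δ = [6.480e-06, 1.620e-05, 2.025e-05]  ψ = [1, 1, 2]  (obs o_4=4)
t=5: δ = [8.100e-07, 1.620e-06, 1.013e-06]  ψ = [2, 1, 2]  (obs o_5=0)
t=6: δ = [9.720e-08, 1.620e-07, 1.519e-07]  ψ = [1, 1, 2]  (obs o_6=1)
backtrack: best end state = 1; path = [2, 2, 2, 1, 1, 1, 1]

path = [2, 2, 2, 1, 1, 1, 1]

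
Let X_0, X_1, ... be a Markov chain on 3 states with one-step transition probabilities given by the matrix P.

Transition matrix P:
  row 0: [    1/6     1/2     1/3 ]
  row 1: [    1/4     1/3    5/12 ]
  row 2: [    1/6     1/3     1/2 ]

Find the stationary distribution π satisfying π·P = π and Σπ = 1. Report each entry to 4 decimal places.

π = [0.1972, 0.3662, 0.4366]

Balance equations π_j = Σ_i π_i·P[i][j]:
  π_0 = 1/6·π_0 + 1/4·π_1 + 1/6·π_2
  π_1 = 1/2·π_0 + 1/3·π_1 + 1/3·π_2
  normalize: π_0 + π_1 + π_2 = 1
Solving the linear system gives exactly π = [14/71, 26/71, 31/71].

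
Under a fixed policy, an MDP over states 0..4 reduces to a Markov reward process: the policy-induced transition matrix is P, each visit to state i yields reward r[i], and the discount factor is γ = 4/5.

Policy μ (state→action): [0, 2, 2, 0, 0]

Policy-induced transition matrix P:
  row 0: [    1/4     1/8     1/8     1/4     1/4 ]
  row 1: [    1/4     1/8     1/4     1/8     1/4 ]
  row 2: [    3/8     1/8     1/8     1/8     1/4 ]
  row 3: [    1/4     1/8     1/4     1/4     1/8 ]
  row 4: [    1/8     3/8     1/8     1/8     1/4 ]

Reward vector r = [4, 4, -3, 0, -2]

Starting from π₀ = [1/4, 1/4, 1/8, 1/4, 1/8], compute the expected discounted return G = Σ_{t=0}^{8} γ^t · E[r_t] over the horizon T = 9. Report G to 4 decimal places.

G = 3.7373

t=0: π = [0.2500, 0.2500, 0.1250, 0.2500, 0.1250], E[r] = 1.3750, γ^t·E[r] = 1.375000, running G = 1.375000
t=1: π = [0.2500, 0.1563, 0.1875, 0.1875, 0.2188], E[r] = 0.6250, γ^t·E[r] = 0.500000, running G = 1.875000
t=2: π = [0.2461, 0.1797, 0.1680, 0.1797, 0.2266], E[r] = 0.7461, γ^t·E[r] = 0.477500, running G = 2.352500
t=3: π = [0.2427, 0.1816, 0.1699, 0.1782, 0.2275], E[r] = 0.7324, γ^t·E[r] = 0.375000, running G = 2.727500
t=4: π = [0.2428, 0.1819, 0.1700, 0.1776, 0.2277], E[r] = 0.7333, γ^t·E[r] = 0.300375, running G = 3.027875
t=5: π = [0.2428, 0.1819, 0.1699, 0.1776, 0.2278], E[r] = 0.7334, γ^t·E[r] = 0.240335, running G = 3.268210
t=6: π = [0.2428, 0.1819, 0.1699, 0.1775, 0.2278], E[r] = 0.7334, γ^t·E[r] = 0.192270, running G = 3.460480
t=7: π = [0.2428, 0.1820, 0.1699, 0.1775, 0.2278], E[r] = 0.7334, γ^t·E[r] = 0.153815, running G = 3.614294
t=8: π = [0.2428, 0.1820, 0.1699, 0.1775, 0.2278], E[r] = 0.7334, γ^t·E[r] = 0.123052, running G = 3.737347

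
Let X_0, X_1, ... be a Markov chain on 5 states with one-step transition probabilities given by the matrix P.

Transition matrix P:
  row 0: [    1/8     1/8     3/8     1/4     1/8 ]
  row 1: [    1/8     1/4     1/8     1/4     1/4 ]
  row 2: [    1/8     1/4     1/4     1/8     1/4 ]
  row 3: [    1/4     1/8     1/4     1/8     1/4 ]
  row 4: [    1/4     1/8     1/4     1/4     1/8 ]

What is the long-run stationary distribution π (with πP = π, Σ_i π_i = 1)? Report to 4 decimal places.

π = [0.1747, 0.1785, 0.2495, 0.1945, 0.2028]

Balance equations π_j = Σ_i π_i·P[i][j]:
  π_0 = 1/8·π_0 + 1/8·π_1 + 1/8·π_2 + 1/4·π_3 + 1/4·π_4
  π_1 = 1/8·π_0 + 1/4·π_1 + 1/4·π_2 + 1/8·π_3 + 1/8·π_4
  π_2 = 3/8·π_0 + 1/8·π_1 + 1/4·π_2 + 1/4·π_3 + 1/4·π_4
  π_3 = 1/4·π_0 + 1/4·π_1 + 1/8·π_2 + 1/8·π_3 + 1/4·π_4
  normalize: π_0 + π_1 + π_2 + π_3 + π_4 = 1
Solving the linear system gives exactly π = [91/521, 93/521, 130/521, 304/1563, 317/1563].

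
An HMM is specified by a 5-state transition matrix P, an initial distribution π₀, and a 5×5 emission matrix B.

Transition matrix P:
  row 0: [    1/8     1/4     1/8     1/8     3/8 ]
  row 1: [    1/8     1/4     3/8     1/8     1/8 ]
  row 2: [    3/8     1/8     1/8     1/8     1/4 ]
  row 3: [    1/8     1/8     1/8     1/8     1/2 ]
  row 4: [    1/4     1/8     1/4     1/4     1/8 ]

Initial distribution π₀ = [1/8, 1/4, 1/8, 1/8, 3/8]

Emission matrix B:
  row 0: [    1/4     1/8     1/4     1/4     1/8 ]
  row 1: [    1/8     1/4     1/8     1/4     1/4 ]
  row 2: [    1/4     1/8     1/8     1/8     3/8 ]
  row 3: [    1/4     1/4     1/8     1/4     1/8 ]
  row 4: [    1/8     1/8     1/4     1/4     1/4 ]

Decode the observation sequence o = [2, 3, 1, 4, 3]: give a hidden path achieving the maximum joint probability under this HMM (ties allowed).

t=0: δ = [3.125e-02, 3.125e-02, 1.562e-02, 1.562e-02, 9.375e-02]  (obs o_0=2)
t=1: δ = [5.859e-03, 2.930e-03, 2.930e-03, 5.859e-03, 2.930e-03]  ψ = [4, 4, 4, 4, 0]  (obs o_1=3)
t=2: δ = [1.373e-04, 3.662e-04, 1.373e-04, 1.831e-04, 3.662e-04]  ψ = [2, 0, 1, 0, 3]  (obs o_2=1)
t=3: δ = [1.144e-05, 2.289e-05, 5.150e-05, 1.144e-05, 2.289e-05]  ψ = [4, 1, 1, 4, 3]  (obs o_3=4)
t=4: δ = [4.828e-06, 1.609e-06, 1.073e-06, 1.609e-06, 3.219e-06]  ψ = [2, 2, 1, 2, 2]  (obs o_4=3)
backtrack: best end state = 0; path = [4, 0, 1, 2, 0]

path = [4, 0, 1, 2, 0]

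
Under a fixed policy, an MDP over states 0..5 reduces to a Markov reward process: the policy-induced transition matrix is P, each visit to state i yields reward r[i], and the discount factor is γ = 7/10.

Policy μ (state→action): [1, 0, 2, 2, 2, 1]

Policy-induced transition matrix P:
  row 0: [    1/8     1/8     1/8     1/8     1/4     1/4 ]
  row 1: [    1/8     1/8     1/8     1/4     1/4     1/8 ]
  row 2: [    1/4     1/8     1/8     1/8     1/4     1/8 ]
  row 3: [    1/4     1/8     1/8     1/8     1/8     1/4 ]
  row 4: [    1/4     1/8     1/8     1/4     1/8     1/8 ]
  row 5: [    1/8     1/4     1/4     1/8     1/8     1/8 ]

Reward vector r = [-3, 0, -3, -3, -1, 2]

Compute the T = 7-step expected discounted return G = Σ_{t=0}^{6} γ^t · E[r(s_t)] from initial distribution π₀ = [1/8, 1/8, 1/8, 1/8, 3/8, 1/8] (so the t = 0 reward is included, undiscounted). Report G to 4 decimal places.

t=0: π = [0.1250, 0.1250, 0.1250, 0.1250, 0.3750, 0.1250], E[r] = -1.2500, γ^t·E[r] = -1.250000, running G = -1.250000
t=1: π = [0.2031, 0.1406, 0.1406, 0.1875, 0.1719, 0.1563], E[r] = -1.4531, γ^t·E[r] = -1.017188, running G = -2.267188
t=2: π = [0.1875, 0.1445, 0.1445, 0.1641, 0.1855, 0.1738], E[r] = -1.3262, γ^t·E[r] = -0.649824, running G = -2.917012
t=3: π = [0.1868, 0.1467, 0.1467, 0.1663, 0.1846, 0.1689], E[r] = -1.3459, γ^t·E[r] = -0.461660, running G = -3.378672
t=4: π = [0.1872, 0.1461, 0.1461, 0.1664, 0.1850, 0.1691], E[r] = -1.3459, γ^t·E[r] = -0.323162, running G = -3.701834
t=5: π = [0.1872, 0.1461, 0.1461, 0.1664, 0.1849, 0.1692], E[r] = -1.3457, γ^t·E[r] = -0.226174, running G = -3.928008
t=6: π = [0.1872, 0.1462, 0.1462, 0.1664, 0.1849, 0.1692], E[r] = -1.3457, γ^t·E[r] = -0.158319, running G = -4.086327

G = -4.0863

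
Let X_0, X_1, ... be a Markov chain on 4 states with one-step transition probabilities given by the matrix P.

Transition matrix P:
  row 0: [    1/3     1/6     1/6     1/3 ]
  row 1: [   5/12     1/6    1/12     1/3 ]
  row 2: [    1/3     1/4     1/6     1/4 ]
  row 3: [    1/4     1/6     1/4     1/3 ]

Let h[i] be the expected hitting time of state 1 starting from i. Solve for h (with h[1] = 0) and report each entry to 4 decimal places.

First-step conditioning: h[1] = 0; for i ≠ 1, h[i] = 1 + Σ_k P[i][k]·h[k].
  h[0] = 1 + 1/3·h[0] + 1/6·h[2] + 1/3·h[3]
  h[2] = 1 + 1/3·h[0] + 1/6·h[2] + 1/4·h[3]
  h[3] = 1 + 1/4·h[0] + 1/4·h[2] + 1/3·h[3]
Solving the 3×3 linear system over states ≠ 1 gives exactly h = [290/53, 0, 266/53, 288/53] (h[1] = 0 is the target).

h = [5.4717, 0.0000, 5.0189, 5.4340]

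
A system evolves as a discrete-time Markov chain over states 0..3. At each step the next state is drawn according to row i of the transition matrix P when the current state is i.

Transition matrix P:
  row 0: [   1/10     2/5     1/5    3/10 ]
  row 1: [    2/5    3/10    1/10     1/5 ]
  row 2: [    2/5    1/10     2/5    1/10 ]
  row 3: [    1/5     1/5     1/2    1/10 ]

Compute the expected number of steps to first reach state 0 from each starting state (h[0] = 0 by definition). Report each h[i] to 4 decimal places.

h = [0.0000, 2.7181, 2.6510, 3.1879]

First-step conditioning: h[0] = 0; for i ≠ 0, h[i] = 1 + Σ_k P[i][k]·h[k].
  h[1] = 1 + 3/10·h[1] + 1/10·h[2] + 1/5·h[3]
  h[2] = 1 + 1/10·h[1] + 2/5·h[2] + 1/10·h[3]
  h[3] = 1 + 1/5·h[1] + 1/2·h[2] + 1/10·h[3]
Solving the 3×3 linear system over states ≠ 0 gives exactly h = [0, 405/149, 395/149, 475/149] (h[0] = 0 is the target).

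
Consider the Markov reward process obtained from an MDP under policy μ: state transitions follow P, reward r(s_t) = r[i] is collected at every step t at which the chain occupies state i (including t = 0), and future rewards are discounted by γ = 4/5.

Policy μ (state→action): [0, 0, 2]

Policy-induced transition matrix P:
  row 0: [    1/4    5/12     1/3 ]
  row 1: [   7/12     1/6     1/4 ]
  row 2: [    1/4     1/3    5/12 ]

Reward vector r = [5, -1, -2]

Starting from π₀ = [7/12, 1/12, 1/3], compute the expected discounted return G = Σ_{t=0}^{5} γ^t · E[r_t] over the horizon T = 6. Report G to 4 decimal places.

t=0: π = [0.5833, 0.0833, 0.3333], E[r] = 2.1667, γ^t·E[r] = 2.166667, running G = 2.166667
t=1: π = [0.2778, 0.3681, 0.3542], E[r] = 0.3125, γ^t·E[r] = 0.250000, running G = 2.416667
t=2: π = [0.3727, 0.2951, 0.3322], E[r] = 0.9039, γ^t·E[r] = 0.578519, running G = 2.995185
t=3: π = [0.3484, 0.3152, 0.3364], E[r] = 0.7539, γ^t·E[r] = 0.385975, running G = 3.381160
t=4: π = [0.3551, 0.3098, 0.3351], E[r] = 0.7953, γ^t·E[r] = 0.325755, running G = 3.706915
t=5: π = [0.3533, 0.3113, 0.3354], E[r] = 0.7842, γ^t·E[r] = 0.256974, running G = 3.963890

G = 3.9639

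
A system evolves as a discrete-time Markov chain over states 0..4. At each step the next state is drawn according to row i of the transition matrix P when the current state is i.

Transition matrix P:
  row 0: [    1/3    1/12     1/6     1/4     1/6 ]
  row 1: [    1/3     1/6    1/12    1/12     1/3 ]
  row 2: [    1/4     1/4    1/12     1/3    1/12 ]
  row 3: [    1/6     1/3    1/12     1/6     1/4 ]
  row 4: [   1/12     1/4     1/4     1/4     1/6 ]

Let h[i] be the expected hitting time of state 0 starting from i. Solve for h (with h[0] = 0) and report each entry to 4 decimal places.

h = [0.0000, 4.2930, 4.5580, 4.9775, 5.3485]

First-step conditioning: h[0] = 0; for i ≠ 0, h[i] = 1 + Σ_k P[i][k]·h[k].
  h[1] = 1 + 1/6·h[1] + 1/12·h[2] + 1/12·h[3] + 1/3·h[4]
  h[2] = 1 + 1/4·h[1] + 1/12·h[2] + 1/3·h[3] + 1/12·h[4]
  h[3] = 1 + 1/3·h[1] + 1/12·h[2] + 1/6·h[3] + 1/4·h[4]
  h[4] = 1 + 1/4·h[1] + 1/4·h[2] + 1/4·h[3] + 1/6·h[4]
Solving the 4×4 linear system over states ≠ 0 gives exactly h = [0, 11664/2717, 12384/2717, 13524/2717, 14532/2717] (h[0] = 0 is the target).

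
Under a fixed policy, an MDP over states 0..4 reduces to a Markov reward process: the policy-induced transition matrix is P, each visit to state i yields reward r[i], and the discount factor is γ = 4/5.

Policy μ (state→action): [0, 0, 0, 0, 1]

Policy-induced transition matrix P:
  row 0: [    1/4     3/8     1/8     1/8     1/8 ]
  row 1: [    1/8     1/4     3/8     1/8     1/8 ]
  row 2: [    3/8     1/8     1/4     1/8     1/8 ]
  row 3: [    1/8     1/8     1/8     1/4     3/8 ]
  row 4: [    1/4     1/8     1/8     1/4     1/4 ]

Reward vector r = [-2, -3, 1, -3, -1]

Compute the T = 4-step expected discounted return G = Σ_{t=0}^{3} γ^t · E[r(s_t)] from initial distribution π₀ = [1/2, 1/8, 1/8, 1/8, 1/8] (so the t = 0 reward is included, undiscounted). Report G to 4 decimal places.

G = -4.9381

t=0: π = [0.5000, 0.1250, 0.1250, 0.1250, 0.1250], E[r] = -1.7500, γ^t·E[r] = -1.750000, running G = -1.750000
t=1: π = [0.2344, 0.2656, 0.1719, 0.1563, 0.1719], E[r] = -1.7344, γ^t·E[r] = -1.387500, running G = -3.137500
t=2: π = [0.2188, 0.2168, 0.2129, 0.1660, 0.1855], E[r] = -1.5586, γ^t·E[r] = -0.997500, running G = -4.135000
t=3: π = [0.2288, 0.2068, 0.2058, 0.1689, 0.1897], E[r] = -1.5686, γ^t·E[r] = -0.803125, running G = -4.938125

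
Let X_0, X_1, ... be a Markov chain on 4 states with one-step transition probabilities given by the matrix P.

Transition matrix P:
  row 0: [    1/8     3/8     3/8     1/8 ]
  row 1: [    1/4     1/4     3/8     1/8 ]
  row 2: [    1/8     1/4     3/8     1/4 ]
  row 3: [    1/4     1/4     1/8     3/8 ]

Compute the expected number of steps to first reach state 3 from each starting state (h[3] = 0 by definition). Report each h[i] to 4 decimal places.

First-step conditioning: h[3] = 0; for i ≠ 3, h[i] = 1 + Σ_k P[i][k]·h[k].
  h[0] = 1 + 1/8·h[0] + 3/8·h[1] + 3/8·h[2]
  h[1] = 1 + 1/4·h[0] + 1/4·h[1] + 3/8·h[2]
  h[2] = 1 + 1/8·h[0] + 1/4·h[1] + 3/8·h[2]
Solving the 3×3 linear system over states ≠ 3 gives exactly h = [64/11, 64/11, 56/11, 0] (h[3] = 0 is the target).

h = [5.8182, 5.8182, 5.0909, 0.0000]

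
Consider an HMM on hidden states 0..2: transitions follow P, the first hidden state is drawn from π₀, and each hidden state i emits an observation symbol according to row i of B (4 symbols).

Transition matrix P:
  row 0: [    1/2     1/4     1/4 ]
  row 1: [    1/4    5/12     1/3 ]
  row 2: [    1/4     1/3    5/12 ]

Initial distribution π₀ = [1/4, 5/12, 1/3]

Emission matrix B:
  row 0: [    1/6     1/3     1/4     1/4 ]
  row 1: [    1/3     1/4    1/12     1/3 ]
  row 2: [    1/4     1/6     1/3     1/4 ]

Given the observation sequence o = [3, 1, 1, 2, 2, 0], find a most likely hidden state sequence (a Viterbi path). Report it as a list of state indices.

t=0: δ = [6.250e-02, 1.389e-01, 8.333e-02]  (obs o_0=3)
t=1: δ = [1.157e-02, 1.447e-02, 7.716e-03]  ψ = [1, 1, 1]  (obs o_1=1)
t=2: δ = [1.929e-03, 1.507e-03, 8.038e-04]  ψ = [0, 1, 1]  (obs o_2=1)
t=3: δ = [2.411e-04, 5.233e-05, 1.674e-04]  ψ = [0, 1, 1]  (obs o_3=2)
t=4: δ = [3.014e-05, 5.023e-06, 2.326e-05]  ψ = [0, 0, 2]  (obs o_4=2)
t=5: δ = [2.512e-06, 2.584e-06, 2.423e-06]  ψ = [0, 2, 2]  (obs o_5=0)
backtrack: best end state = 1; path = [1, 1, 1, 2, 2, 1]

path = [1, 1, 1, 2, 2, 1]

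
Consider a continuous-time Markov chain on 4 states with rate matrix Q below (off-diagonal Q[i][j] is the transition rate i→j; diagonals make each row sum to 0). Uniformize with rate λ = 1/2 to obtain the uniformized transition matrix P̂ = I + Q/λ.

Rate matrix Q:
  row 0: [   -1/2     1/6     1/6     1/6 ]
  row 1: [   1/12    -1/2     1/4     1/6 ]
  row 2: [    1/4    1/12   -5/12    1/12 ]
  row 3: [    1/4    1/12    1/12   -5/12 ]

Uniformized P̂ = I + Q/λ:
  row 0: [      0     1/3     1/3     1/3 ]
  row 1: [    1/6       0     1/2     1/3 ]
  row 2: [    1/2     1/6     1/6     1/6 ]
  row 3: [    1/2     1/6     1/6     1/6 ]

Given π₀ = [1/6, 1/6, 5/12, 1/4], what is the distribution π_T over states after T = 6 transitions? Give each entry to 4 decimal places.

π = [0.2925, 0.1848, 0.2767, 0.2461]

t=0: π = [0.1667, 0.1667, 0.4167, 0.2500]
t=1: π = [0.3611, 0.1667, 0.2500, 0.2222]
t=2: π = [0.2639, 0.1991, 0.2824, 0.2546]
t=3: π = [0.3017, 0.1775, 0.2770, 0.2438]
t=4: π = [0.2900, 0.1874, 0.2761, 0.2465]
t=5: π = [0.2925, 0.1838, 0.2775, 0.2462]
t=6: π = [0.2925, 0.1848, 0.2767, 0.2461]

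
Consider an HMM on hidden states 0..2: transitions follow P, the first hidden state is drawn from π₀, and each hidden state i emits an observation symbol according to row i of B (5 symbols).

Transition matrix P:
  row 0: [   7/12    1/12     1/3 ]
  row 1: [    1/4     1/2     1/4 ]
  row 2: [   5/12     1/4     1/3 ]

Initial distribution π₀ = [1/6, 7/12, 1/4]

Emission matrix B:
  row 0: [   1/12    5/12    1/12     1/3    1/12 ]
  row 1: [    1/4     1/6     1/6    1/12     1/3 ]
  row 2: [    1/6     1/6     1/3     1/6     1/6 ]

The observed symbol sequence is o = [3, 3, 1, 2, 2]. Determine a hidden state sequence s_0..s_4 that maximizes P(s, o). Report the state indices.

t=0: δ = [5.556e-02, 4.861e-02, 4.167e-02]  (obs o_0=3)
t=1: δ = [1.080e-02, 2.025e-03, 3.086e-03]  ψ = [0, 1, 0]  (obs o_1=3)
t=2: δ = [2.626e-03, 1.688e-04, 6.001e-04]  ψ = [0, 1, 0]  (obs o_2=1)
t=3: δ = [1.276e-04, 3.647e-05, 2.917e-04]  ψ = [0, 0, 0]  (obs o_3=2)
t=4: δ = [1.013e-05, 1.216e-05, 3.241e-05]  ψ = [2, 2, 2]  (obs o_4=2)
backtrack: best end state = 2; path = [0, 0, 0, 2, 2]

path = [0, 0, 0, 2, 2]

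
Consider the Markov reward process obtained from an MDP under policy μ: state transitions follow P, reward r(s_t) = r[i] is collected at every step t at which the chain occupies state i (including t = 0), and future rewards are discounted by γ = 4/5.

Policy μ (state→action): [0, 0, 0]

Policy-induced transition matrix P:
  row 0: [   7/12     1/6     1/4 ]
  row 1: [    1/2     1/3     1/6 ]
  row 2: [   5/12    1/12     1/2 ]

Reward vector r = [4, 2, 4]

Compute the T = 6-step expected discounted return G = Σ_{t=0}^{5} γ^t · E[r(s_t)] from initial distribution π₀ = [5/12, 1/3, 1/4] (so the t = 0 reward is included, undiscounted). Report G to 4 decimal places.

G = 13.1183

t=0: π = [0.4167, 0.3333, 0.2500], E[r] = 3.3333, γ^t·E[r] = 3.333333, running G = 3.333333
t=1: π = [0.5139, 0.2014, 0.2847], E[r] = 3.5972, γ^t·E[r] = 2.877778, running G = 6.211111
t=2: π = [0.5191, 0.1765, 0.3044], E[r] = 3.6470, γ^t·E[r] = 2.334074, running G = 8.545185
t=3: π = [0.5179, 0.1707, 0.3114], E[r] = 3.6586, γ^t·E[r] = 1.873185, running G = 10.418370
t=4: π = [0.5172, 0.1692, 0.3136], E[r] = 3.6617, γ^t·E[r] = 1.499816, running G = 11.918186
t=5: π = [0.5170, 0.1687, 0.3143], E[r] = 3.6625, γ^t·E[r] = 1.200143, running G = 13.118329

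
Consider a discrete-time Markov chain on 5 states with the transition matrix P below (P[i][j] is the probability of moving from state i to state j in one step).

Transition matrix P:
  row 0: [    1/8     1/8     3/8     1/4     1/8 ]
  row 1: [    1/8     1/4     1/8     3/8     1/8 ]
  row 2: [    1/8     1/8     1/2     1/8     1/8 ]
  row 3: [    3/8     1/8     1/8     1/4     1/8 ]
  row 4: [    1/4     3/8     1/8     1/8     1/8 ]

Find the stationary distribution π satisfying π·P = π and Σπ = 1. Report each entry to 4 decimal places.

Balance equations π_j = Σ_i π_i·P[i][j]:
  π_0 = 1/8·π_0 + 1/8·π_1 + 1/8·π_2 + 3/8·π_3 + 1/4·π_4
  π_1 = 1/8·π_0 + 1/4·π_1 + 1/8·π_2 + 1/8·π_3 + 3/8·π_4
  π_2 = 3/8·π_0 + 1/8·π_1 + 1/2·π_2 + 1/8·π_3 + 1/8·π_4
  π_3 = 1/4·π_0 + 3/8·π_1 + 1/8·π_2 + 1/4·π_3 + 1/8·π_4
  normalize: π_0 + π_1 + π_2 + π_3 + π_4 = 1
Solving the linear system gives exactly π = [593/3024, 5/28, 421/1512, 671/3024, 1/8].

π = [0.1961, 0.1786, 0.2784, 0.2219, 0.1250]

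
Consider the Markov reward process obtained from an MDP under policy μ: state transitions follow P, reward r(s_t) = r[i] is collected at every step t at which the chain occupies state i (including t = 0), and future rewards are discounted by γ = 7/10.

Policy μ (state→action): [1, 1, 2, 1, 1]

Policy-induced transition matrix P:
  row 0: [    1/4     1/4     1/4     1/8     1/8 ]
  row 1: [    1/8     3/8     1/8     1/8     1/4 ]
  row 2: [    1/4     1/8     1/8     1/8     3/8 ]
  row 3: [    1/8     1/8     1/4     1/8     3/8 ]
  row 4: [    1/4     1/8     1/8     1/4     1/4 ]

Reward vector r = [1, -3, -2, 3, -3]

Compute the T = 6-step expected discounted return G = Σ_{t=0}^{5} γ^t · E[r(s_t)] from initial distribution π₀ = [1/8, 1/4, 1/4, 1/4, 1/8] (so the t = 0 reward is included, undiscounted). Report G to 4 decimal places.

t=0: π = [0.1250, 0.2500, 0.2500, 0.2500, 0.1250], E[r] = -0.7500, γ^t·E[r] = -0.750000, running G = -0.750000
t=1: π = [0.1875, 0.2031, 0.1719, 0.1406, 0.2969], E[r] = -1.2344, γ^t·E[r] = -0.864063, running G = -1.614063
t=2: π = [0.2070, 0.1992, 0.1660, 0.1621, 0.2656], E[r] = -1.0332, γ^t·E[r] = -0.506270, running G = -2.120332
t=3: π = [0.2048, 0.2007, 0.1711, 0.1582, 0.2651], E[r] = -1.0603, γ^t·E[r] = -0.363684, running G = -2.484016
t=4: π = [0.2051, 0.2008, 0.1704, 0.1581, 0.2656], E[r] = -1.0602, γ^t·E[r] = -0.254557, running G = -2.738573
t=5: π = [0.2051, 0.2008, 0.1704, 0.1582, 0.2654], E[r] = -1.0599, γ^t·E[r] = -0.178133, running G = -2.916706

G = -2.9167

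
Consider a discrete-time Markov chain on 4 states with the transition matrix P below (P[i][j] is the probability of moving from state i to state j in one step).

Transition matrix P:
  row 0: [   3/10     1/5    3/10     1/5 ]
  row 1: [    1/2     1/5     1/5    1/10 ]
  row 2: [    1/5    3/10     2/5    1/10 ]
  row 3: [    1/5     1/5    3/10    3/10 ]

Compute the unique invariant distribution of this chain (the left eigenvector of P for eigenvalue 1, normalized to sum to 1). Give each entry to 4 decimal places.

π = [0.2991, 0.2308, 0.3077, 0.1624]

Balance equations π_j = Σ_i π_i·P[i][j]:
  π_0 = 3/10·π_0 + 1/2·π_1 + 1/5·π_2 + 1/5·π_3
  π_1 = 1/5·π_0 + 1/5·π_1 + 3/10·π_2 + 1/5·π_3
  π_2 = 3/10·π_0 + 1/5·π_1 + 2/5·π_2 + 3/10·π_3
  normalize: π_0 + π_1 + π_2 + π_3 = 1
Solving the linear system gives exactly π = [35/117, 3/13, 4/13, 19/117].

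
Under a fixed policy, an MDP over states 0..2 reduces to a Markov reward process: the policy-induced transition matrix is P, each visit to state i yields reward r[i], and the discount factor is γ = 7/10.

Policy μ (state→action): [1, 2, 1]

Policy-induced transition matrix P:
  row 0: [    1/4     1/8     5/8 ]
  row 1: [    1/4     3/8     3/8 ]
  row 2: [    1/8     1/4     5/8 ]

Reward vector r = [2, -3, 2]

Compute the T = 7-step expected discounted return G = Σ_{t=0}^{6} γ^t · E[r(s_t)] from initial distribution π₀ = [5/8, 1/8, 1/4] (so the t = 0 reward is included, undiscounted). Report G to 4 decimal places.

G = 3.1058

t=0: π = [0.6250, 0.1250, 0.2500], E[r] = 1.3750, γ^t·E[r] = 1.375000, running G = 1.375000
t=1: π = [0.2188, 0.1875, 0.5938], E[r] = 1.0625, γ^t·E[r] = 0.743750, running G = 2.118750
t=2: π = [0.1758, 0.2461, 0.5781], E[r] = 0.7695, γ^t·E[r] = 0.377070, running G = 2.495820
t=3: π = [0.1777, 0.2588, 0.5635], E[r] = 0.7061, γ^t·E[r] = 0.242177, running G = 2.737997
t=4: π = [0.1796, 0.2601, 0.5603], E[r] = 0.6993, γ^t·E[r] = 0.167912, running G = 2.905909
t=5: π = [0.1800, 0.2601, 0.5600], E[r] = 0.6996, γ^t·E[r] = 0.117590, running G = 3.023498
t=6: π = [0.1800, 0.2600, 0.5600], E[r] = 0.6999, γ^t·E[r] = 0.082346, running G = 3.105845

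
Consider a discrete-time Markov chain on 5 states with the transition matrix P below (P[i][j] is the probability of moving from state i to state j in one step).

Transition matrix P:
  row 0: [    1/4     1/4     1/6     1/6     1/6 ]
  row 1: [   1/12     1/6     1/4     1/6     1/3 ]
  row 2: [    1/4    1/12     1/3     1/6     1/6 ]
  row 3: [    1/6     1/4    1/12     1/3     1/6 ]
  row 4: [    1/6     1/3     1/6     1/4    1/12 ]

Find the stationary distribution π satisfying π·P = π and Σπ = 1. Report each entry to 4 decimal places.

Balance equations π_j = Σ_i π_i·P[i][j]:
  π_0 = 1/4·π_0 + 1/12·π_1 + 1/4·π_2 + 1/6·π_3 + 1/6·π_4
  π_1 = 1/4·π_0 + 1/6·π_1 + 1/12·π_2 + 1/4·π_3 + 1/3·π_4
  π_2 = 1/6·π_0 + 1/4·π_1 + 1/3·π_2 + 1/12·π_3 + 1/6·π_4
  π_3 = 1/6·π_0 + 1/6·π_1 + 1/6·π_2 + 1/3·π_3 + 1/4·π_4
  normalize: π_0 + π_1 + π_2 + π_3 + π_4 = 1
Solving the linear system gives exactly π = [85/471, 101/471, 94/471, 103/471, 88/471].

π = [0.1805, 0.2144, 0.1996, 0.2187, 0.1868]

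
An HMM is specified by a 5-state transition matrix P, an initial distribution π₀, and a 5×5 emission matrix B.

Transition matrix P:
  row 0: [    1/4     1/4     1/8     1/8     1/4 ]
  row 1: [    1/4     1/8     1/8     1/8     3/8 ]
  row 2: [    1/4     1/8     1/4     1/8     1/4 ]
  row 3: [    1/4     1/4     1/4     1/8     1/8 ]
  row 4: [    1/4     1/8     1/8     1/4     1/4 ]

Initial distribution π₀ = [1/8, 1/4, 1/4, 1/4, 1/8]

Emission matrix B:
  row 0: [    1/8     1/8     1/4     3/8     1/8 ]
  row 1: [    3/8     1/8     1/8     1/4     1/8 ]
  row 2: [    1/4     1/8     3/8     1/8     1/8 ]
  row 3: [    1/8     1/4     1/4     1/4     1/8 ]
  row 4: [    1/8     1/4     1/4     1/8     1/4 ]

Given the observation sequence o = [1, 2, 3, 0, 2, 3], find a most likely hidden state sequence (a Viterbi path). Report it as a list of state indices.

path = [3, 2, 0, 1, 4, 0]

t=0: δ = [1.562e-02, 3.125e-02, 3.125e-02, 6.250e-02, 3.125e-02]  (obs o_0=1)
t=1: δ = [3.906e-03, 1.953e-03, 5.859e-03, 1.953e-03, 2.930e-03]  ψ = [3, 3, 3, 3, 1]  (obs o_1=2)
t=2: δ = [5.493e-04, 2.441e-04, 1.831e-04, 1.831e-04, 1.831e-04]  ψ = [2, 0, 2, 2, 2]  (obs o_2=3)
t=3: δ = [1.717e-05, 5.150e-05, 1.717e-05, 8.583e-06, 1.717e-05]  ψ = [0, 0, 0, 0, 0]  (obs o_3=0)
t=4: δ = [3.219e-06, 8.047e-07, 2.414e-06, 1.609e-06, 4.828e-06]  ψ = [1, 1, 1, 1, 1]  (obs o_4=2)
t=5: δ = [4.526e-07, 2.012e-07, 7.544e-08, 3.017e-07, 1.509e-07]  ψ = [4, 0, 2, 4, 4]  (obs o_5=3)
backtrack: best end state = 0; path = [3, 2, 0, 1, 4, 0]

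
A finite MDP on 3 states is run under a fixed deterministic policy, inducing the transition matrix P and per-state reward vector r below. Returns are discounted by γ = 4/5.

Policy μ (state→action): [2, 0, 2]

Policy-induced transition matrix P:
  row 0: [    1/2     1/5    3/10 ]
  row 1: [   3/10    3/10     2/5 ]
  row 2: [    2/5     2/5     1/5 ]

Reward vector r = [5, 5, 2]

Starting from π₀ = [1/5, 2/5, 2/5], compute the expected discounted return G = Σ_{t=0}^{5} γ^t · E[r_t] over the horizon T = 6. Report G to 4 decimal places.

G = 14.8259

t=0: π = [0.2000, 0.4000, 0.4000], E[r] = 3.8000, γ^t·E[r] = 3.800000, running G = 3.800000
t=1: π = [0.3800, 0.3200, 0.3000], E[r] = 4.1000, γ^t·E[r] = 3.280000, running G = 7.080000
t=2: π = [0.4060, 0.2920, 0.3020], E[r] = 4.0940, γ^t·E[r] = 2.620160, running G = 9.700160
t=3: π = [0.4114, 0.2896, 0.2990], E[r] = 4.1030, γ^t·E[r] = 2.100736, running G = 11.800896
t=4: π = [0.4122, 0.2888, 0.2991], E[r] = 4.1028, γ^t·E[r] = 1.680515, running G = 13.481411
t=5: π = [0.4123, 0.2887, 0.2990], E[r] = 4.1031, γ^t·E[r] = 1.344501, running G = 14.825912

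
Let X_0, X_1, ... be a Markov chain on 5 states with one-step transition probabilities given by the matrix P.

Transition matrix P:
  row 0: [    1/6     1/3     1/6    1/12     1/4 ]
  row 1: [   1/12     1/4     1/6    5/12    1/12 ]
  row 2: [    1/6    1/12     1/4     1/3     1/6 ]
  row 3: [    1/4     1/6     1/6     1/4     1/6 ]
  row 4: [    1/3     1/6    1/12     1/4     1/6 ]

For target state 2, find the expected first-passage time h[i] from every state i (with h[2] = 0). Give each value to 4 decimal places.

First-step conditioning: h[2] = 0; for i ≠ 2, h[i] = 1 + Σ_k P[i][k]·h[k].
  h[0] = 1 + 1/6·h[0] + 1/3·h[1] + 1/12·h[3] + 1/4·h[4]
  h[1] = 1 + 1/12·h[0] + 1/4·h[1] + 5/12·h[3] + 1/12·h[4]
  h[3] = 1 + 1/4·h[0] + 1/6·h[1] + 1/4·h[3] + 1/6·h[4]
  h[4] = 1 + 1/3·h[0] + 1/6·h[1] + 1/4·h[3] + 1/6·h[4]
Solving the 4×4 linear system over states ≠ 2 gives exactly h = [7056/1073, 240/37, 0, 7020/1073, 7608/1073] (h[2] = 0 is the target).

h = [6.5760, 6.4865, 0.0000, 6.5424, 7.0904]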